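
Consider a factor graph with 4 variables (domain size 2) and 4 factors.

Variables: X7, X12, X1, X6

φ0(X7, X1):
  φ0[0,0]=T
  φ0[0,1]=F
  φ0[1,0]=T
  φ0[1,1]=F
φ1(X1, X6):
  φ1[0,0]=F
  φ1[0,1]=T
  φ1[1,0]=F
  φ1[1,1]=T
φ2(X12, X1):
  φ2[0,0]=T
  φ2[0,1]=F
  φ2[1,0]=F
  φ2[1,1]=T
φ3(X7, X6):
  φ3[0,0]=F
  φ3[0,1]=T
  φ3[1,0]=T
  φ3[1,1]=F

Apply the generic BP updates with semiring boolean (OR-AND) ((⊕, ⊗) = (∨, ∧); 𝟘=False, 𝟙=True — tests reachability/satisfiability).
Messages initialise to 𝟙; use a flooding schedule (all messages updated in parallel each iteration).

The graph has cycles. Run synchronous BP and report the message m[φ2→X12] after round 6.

message @ round 6 = [T, F]

init: all messages = 𝟙 over 2 values
r1 m[φ0→X7] = [T, T]
r1 m[φ0→X1] = [T, F]
r1 m[φ1→X1] = [T, T]
r1 m[φ1→X6] = [F, T]
r1 m[φ2→X12] = [T, T]
r1 m[φ2→X1] = [T, T]
r1 m[φ3→X7] = [T, T]
r1 m[φ3→X6] = [T, T]
r1 m[X7→φ0] = [T, T]
r1 m[X7→φ3] = [T, T]
r1 m[X12→φ2] = [T, T]
r1 m[X1→φ0] = [T, T]
r1 m[X1→φ1] = [T, T]
r1 m[X1→φ2] = [T, T]
r1 m[X6→φ1] = [T, T]
r1 m[X6→φ3] = [T, T]
r2 m[φ0→X7] = [T, T]
r2 m[φ0→X1] = [T, F]
r2 m[φ1→X1] = [T, T]
r2 m[φ1→X6] = [F, T]
r2 m[φ2→X12] = [T, T]
r2 m[φ2→X1] = [T, T]
r2 m[φ3→X7] = [T, T]
r2 m[φ3→X6] = [T, T]
r2 m[X7→φ0] = [T, T]
r2 m[X7→φ3] = [T, T]
r2 m[X12→φ2] = [T, T]
r2 m[X1→φ0] = [T, T]
r2 m[X1→φ1] = [T, F]
r2 m[X1→φ2] = [T, F]
r2 m[X6→φ1] = [T, T]
r2 m[X6→φ3] = [F, T]
r3 m[φ0→X7] = [T, T]
r3 m[φ0→X1] = [T, F]
r3 m[φ1→X1] = [T, T]
r3 m[φ1→X6] = [F, T]
r3 m[φ2→X12] = [T, F]
r3 m[φ2→X1] = [T, T]
r3 m[φ3→X7] = [T, F]
r3 m[φ3→X6] = [T, T]
r3 m[X7→φ0] = [T, T]
r3 m[X7→φ3] = [T, T]
r3 m[X12→φ2] = [T, T]
r3 m[X1→φ0] = [T, T]
r3 m[X1→φ1] = [T, F]
r3 m[X1→φ2] = [T, F]
r3 m[X6→φ1] = [T, T]
r3 m[X6→φ3] = [F, T]
r4 m[φ0→X7] = [T, T]
r4 m[φ0→X1] = [T, F]
r4 m[φ1→X1] = [T, T]
r4 m[φ1→X6] = [F, T]
r4 m[φ2→X12] = [T, F]
r4 m[φ2→X1] = [T, T]
r4 m[φ3→X7] = [T, F]
r4 m[φ3→X6] = [T, T]
r4 m[X7→φ0] = [T, F]
r4 m[X7→φ3] = [T, T]
r4 m[X12→φ2] = [T, T]
r4 m[X1→φ0] = [T, T]
r4 m[X1→φ1] = [T, F]
r4 m[X1→φ2] = [T, F]
r4 m[X6→φ1] = [T, T]
r4 m[X6→φ3] = [F, T]
r5 m[φ0→X7] = [T, T]
r5 m[φ0→X1] = [T, F]
r5 m[φ1→X1] = [T, T]
r5 m[φ1→X6] = [F, T]
r5 m[φ2→X12] = [T, F]
r5 m[φ2→X1] = [T, T]
r5 m[φ3→X7] = [T, F]
r5 m[φ3→X6] = [T, T]
r5 m[X7→φ0] = [T, F]
r5 m[X7→φ3] = [T, T]
r5 m[X12→φ2] = [T, T]
r5 m[X1→φ0] = [T, T]
r5 m[X1→φ1] = [T, F]
r5 m[X1→φ2] = [T, F]
r5 m[X6→φ1] = [T, T]
r5 m[X6→φ3] = [F, T]
r6 m[φ0→X7] = [T, T]
r6 m[φ0→X1] = [T, F]
r6 m[φ1→X1] = [T, T]
r6 m[φ1→X6] = [F, T]
r6 m[φ2→X12] = [T, F]
r6 m[φ2→X1] = [T, T]
r6 m[φ3→X7] = [T, F]
r6 m[φ3→X6] = [T, T]
r6 m[X7→φ0] = [T, F]
r6 m[X7→φ3] = [T, T]
r6 m[X12→φ2] = [T, T]
r6 m[X1→φ0] = [T, T]
r6 m[X1→φ1] = [T, F]
r6 m[X1→φ2] = [T, F]
r6 m[X6→φ1] = [T, T]
r6 m[X6→φ3] = [F, T]
fixed point reached at round 5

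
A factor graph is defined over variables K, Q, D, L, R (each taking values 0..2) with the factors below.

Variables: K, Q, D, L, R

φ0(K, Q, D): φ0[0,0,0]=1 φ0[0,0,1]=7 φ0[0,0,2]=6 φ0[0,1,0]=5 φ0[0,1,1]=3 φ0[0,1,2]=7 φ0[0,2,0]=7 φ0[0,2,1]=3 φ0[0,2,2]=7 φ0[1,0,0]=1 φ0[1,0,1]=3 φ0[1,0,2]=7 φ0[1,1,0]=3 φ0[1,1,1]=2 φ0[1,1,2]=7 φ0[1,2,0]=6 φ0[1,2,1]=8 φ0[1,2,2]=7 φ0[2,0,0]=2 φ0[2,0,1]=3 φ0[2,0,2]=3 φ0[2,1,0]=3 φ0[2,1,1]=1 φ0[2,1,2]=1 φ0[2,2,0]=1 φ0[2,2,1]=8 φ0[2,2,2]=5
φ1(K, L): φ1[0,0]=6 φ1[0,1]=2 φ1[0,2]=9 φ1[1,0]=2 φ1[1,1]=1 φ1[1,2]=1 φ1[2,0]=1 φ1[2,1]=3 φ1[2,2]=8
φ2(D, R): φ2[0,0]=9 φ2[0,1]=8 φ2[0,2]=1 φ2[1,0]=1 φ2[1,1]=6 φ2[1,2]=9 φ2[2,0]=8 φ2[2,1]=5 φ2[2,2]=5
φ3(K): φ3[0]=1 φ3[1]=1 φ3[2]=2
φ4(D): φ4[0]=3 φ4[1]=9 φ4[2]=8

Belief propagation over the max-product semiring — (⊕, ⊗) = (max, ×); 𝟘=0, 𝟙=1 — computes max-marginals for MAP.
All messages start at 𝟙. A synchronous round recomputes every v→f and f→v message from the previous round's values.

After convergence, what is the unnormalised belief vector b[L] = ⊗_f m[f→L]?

b[L] = [3402, 3888, 10368]

init: all messages = 𝟙 over 3 values
r1 m[φ0→K] = [7, 8, 8]
r1 m[φ0→Q] = [7, 7, 8]
r1 m[φ0→D] = [7, 8, 7]
r1 m[φ1→K] = [9, 2, 8]
r1 m[φ1→L] = [6, 3, 9]
r1 m[φ2→D] = [9, 9, 8]
r1 m[φ2→R] = [9, 8, 9]
r1 m[φ3→K] = [1, 1, 2]
r1 m[φ4→D] = [3, 9, 8]
r1 m[K→φ0] = [1, 1, 1]
r1 m[K→φ1] = [1, 1, 1]
r1 m[K→φ3] = [1, 1, 1]
r1 m[Q→φ0] = [1, 1, 1]
r1 m[D→φ0] = [1, 1, 1]
r1 m[D→φ2] = [1, 1, 1]
r1 m[D→φ4] = [1, 1, 1]
r1 m[L→φ1] = [1, 1, 1]
r1 m[R→φ2] = [1, 1, 1]
r2 m[φ0→K] = [7, 8, 8]
r2 m[φ0→Q] = [7, 7, 8]
r2 m[φ0→D] = [7, 8, 7]
r2 m[φ1→K] = [9, 2, 8]
r2 m[φ1→L] = [6, 3, 9]
r2 m[φ2→D] = [9, 9, 8]
r2 m[φ2→R] = [9, 8, 9]
r2 m[φ3→K] = [1, 1, 2]
r2 m[φ4→D] = [3, 9, 8]
r2 m[K→φ0] = [9, 2, 16]
r2 m[K→φ1] = [7, 8, 16]
r2 m[K→φ3] = [63, 16, 64]
r2 m[Q→φ0] = [1, 1, 1]
r2 m[D→φ0] = [27, 81, 64]
r2 m[D→φ2] = [21, 72, 56]
r2 m[D→φ4] = [63, 72, 56]
r2 m[L→φ1] = [1, 1, 1]
r2 m[R→φ2] = [1, 1, 1]
r3 m[φ0→K] = [567, 648, 648]
r3 m[φ0→Q] = [5103, 4032, 10368]
r3 m[φ0→D] = [63, 128, 80]
r3 m[φ1→K] = [9, 2, 8]
r3 m[φ1→L] = [42, 48, 128]
r3 m[φ2→D] = [9, 9, 8]
r3 m[φ2→R] = [448, 432, 648]
r3 m[φ3→K] = [1, 1, 2]
r3 m[φ4→D] = [3, 9, 8]
r3 m[K→φ0] = [9, 2, 16]
r3 m[K→φ1] = [7, 8, 16]
r3 m[K→φ3] = [63, 16, 64]
r3 m[Q→φ0] = [1, 1, 1]
r3 m[D→φ0] = [27, 81, 64]
r3 m[D→φ2] = [21, 72, 56]
r3 m[D→φ4] = [63, 72, 56]
r3 m[L→φ1] = [1, 1, 1]
r3 m[R→φ2] = [1, 1, 1]
r4 m[φ0→K] = [567, 648, 648]
r4 m[φ0→Q] = [5103, 4032, 10368]
r4 m[φ0→D] = [63, 128, 80]
r4 m[φ1→K] = [9, 2, 8]
r4 m[φ1→L] = [42, 48, 128]
r4 m[φ2→D] = [9, 9, 8]
r4 m[φ2→R] = [448, 432, 648]
r4 m[φ3→K] = [1, 1, 2]
r4 m[φ4→D] = [3, 9, 8]
r4 m[K→φ0] = [9, 2, 16]
r4 m[K→φ1] = [567, 648, 1296]
r4 m[K→φ3] = [5103, 1296, 5184]
r4 m[Q→φ0] = [1, 1, 1]
r4 m[D→φ0] = [27, 81, 64]
r4 m[D→φ2] = [189, 1152, 640]
r4 m[D→φ4] = [567, 1152, 640]
r4 m[L→φ1] = [1, 1, 1]
r4 m[R→φ2] = [1, 1, 1]
r5 m[φ0→K] = [567, 648, 648]
r5 m[φ0→Q] = [5103, 4032, 10368]
r5 m[φ0→D] = [63, 128, 80]
r5 m[φ1→K] = [9, 2, 8]
r5 m[φ1→L] = [3402, 3888, 10368]
r5 m[φ2→D] = [9, 9, 8]
r5 m[φ2→R] = [5120, 6912, 10368]
r5 m[φ3→K] = [1, 1, 2]
r5 m[φ4→D] = [3, 9, 8]
r5 m[K→φ0] = [9, 2, 16]
r5 m[K→φ1] = [567, 648, 1296]
r5 m[K→φ3] = [5103, 1296, 5184]
r5 m[Q→φ0] = [1, 1, 1]
r5 m[D→φ0] = [27, 81, 64]
r5 m[D→φ2] = [189, 1152, 640]
r5 m[D→φ4] = [567, 1152, 640]
r5 m[L→φ1] = [1, 1, 1]
r5 m[R→φ2] = [1, 1, 1]
r6 m[φ0→K] = [567, 648, 648]
r6 m[φ0→Q] = [5103, 4032, 10368]
r6 m[φ0→D] = [63, 128, 80]
r6 m[φ1→K] = [9, 2, 8]
r6 m[φ1→L] = [3402, 3888, 10368]
r6 m[φ2→D] = [9, 9, 8]
r6 m[φ2→R] = [5120, 6912, 10368]
r6 m[φ3→K] = [1, 1, 2]
r6 m[φ4→D] = [3, 9, 8]
r6 m[K→φ0] = [9, 2, 16]
r6 m[K→φ1] = [567, 648, 1296]
r6 m[K→φ3] = [5103, 1296, 5184]
r6 m[Q→φ0] = [1, 1, 1]
r6 m[D→φ0] = [27, 81, 64]
r6 m[D→φ2] = [189, 1152, 640]
r6 m[D→φ4] = [567, 1152, 640]
r6 m[L→φ1] = [1, 1, 1]
r6 m[R→φ2] = [1, 1, 1]
fixed point reached at round 6
b[L] = ⊗ incoming = [3402, 3888, 10368]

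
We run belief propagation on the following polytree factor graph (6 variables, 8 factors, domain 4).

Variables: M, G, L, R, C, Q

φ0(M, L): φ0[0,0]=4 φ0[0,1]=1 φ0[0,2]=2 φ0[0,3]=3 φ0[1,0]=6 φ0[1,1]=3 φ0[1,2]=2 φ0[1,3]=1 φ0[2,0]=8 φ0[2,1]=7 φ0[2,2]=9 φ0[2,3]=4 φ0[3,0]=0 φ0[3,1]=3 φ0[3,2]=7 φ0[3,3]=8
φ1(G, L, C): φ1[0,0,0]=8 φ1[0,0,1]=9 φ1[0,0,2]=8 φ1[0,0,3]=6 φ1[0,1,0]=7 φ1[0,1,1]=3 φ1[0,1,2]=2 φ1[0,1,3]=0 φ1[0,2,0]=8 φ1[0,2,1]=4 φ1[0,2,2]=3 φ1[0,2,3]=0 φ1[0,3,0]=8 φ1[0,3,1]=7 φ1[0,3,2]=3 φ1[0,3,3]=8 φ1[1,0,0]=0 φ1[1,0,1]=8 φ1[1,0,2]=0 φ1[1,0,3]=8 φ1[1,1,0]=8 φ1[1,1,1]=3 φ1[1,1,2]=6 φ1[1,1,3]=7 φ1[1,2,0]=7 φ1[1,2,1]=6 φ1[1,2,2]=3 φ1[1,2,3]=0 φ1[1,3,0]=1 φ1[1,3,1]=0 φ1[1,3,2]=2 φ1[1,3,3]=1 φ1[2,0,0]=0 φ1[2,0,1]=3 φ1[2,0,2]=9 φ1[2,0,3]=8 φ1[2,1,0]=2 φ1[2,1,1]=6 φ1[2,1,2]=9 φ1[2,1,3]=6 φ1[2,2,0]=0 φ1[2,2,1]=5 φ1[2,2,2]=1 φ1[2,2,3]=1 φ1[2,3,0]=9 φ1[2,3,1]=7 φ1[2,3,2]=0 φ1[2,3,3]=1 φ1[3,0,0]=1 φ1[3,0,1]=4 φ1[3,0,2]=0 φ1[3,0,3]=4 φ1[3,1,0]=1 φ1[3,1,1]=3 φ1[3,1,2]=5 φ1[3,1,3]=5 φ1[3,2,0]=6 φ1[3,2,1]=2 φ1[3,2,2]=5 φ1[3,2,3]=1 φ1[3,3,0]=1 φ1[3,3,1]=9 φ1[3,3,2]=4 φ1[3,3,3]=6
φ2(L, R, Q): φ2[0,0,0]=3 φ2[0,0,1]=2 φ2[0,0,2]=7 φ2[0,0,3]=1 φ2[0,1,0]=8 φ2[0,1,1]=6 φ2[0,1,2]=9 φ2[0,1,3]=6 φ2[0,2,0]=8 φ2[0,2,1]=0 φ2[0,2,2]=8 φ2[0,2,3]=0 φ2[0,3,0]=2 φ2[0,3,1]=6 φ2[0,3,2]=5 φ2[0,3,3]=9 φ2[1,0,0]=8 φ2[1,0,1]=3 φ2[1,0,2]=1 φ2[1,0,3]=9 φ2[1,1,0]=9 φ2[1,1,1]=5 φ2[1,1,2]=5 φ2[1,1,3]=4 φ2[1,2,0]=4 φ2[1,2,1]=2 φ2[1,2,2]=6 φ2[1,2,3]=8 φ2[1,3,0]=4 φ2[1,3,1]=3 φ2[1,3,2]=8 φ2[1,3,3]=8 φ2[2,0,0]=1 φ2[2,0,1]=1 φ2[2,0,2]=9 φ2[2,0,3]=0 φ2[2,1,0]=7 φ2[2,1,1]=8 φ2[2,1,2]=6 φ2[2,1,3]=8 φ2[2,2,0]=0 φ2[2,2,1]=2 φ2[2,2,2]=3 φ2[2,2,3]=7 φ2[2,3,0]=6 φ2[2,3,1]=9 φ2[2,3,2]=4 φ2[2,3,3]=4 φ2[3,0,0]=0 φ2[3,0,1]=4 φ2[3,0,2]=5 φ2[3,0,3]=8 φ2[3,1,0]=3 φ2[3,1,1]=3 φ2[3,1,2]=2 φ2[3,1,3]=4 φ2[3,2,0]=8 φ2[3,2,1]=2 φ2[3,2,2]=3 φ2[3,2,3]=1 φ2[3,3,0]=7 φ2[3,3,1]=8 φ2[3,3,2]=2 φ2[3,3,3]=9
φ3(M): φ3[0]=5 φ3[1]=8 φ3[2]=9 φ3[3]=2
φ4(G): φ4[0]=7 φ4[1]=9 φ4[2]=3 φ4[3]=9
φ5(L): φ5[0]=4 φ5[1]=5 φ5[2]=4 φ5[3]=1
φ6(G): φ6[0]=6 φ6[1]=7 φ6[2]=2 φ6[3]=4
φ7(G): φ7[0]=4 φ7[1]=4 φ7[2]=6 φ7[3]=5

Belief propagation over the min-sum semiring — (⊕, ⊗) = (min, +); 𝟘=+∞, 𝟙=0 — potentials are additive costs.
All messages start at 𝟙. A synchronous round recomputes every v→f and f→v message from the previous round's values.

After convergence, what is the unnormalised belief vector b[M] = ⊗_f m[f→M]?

init: all messages = 𝟙 over 4 values
r1 m[φ0→M] = [1, 1, 4, 0]
r1 m[φ0→L] = [0, 1, 2, 1]
r1 m[φ1→G] = [0, 0, 0, 0]
r1 m[φ1→L] = [0, 0, 0, 0]
r1 m[φ1→C] = [0, 0, 0, 0]
r1 m[φ2→L] = [0, 1, 0, 0]
r1 m[φ2→R] = [0, 2, 0, 2]
r1 m[φ2→Q] = [0, 0, 1, 0]
r1 m[φ3→M] = [5, 8, 9, 2]
r1 m[φ4→G] = [7, 9, 3, 9]
r1 m[φ5→L] = [4, 5, 4, 1]
r1 m[φ6→G] = [6, 7, 2, 4]
r1 m[φ7→G] = [4, 4, 6, 5]
r1 m[M→φ0] = [0, 0, 0, 0]
r1 m[M→φ3] = [0, 0, 0, 0]
r1 m[G→φ1] = [0, 0, 0, 0]
r1 m[G→φ4] = [0, 0, 0, 0]
r1 m[G→φ6] = [0, 0, 0, 0]
r1 m[G→φ7] = [0, 0, 0, 0]
r1 m[L→φ0] = [0, 0, 0, 0]
r1 m[L→φ1] = [0, 0, 0, 0]
r1 m[L→φ2] = [0, 0, 0, 0]
r1 m[L→φ5] = [0, 0, 0, 0]
r1 m[R→φ2] = [0, 0, 0, 0]
r1 m[C→φ1] = [0, 0, 0, 0]
r1 m[Q→φ2] = [0, 0, 0, 0]
r2 m[φ0→M] = [1, 1, 4, 0]
r2 m[φ0→L] = [0, 1, 2, 1]
r2 m[φ1→G] = [0, 0, 0, 0]
r2 m[φ1→L] = [0, 0, 0, 0]
r2 m[φ1→C] = [0, 0, 0, 0]
r2 m[φ2→L] = [0, 1, 0, 0]
r2 m[φ2→R] = [0, 2, 0, 2]
r2 m[φ2→Q] = [0, 0, 1, 0]
r2 m[φ3→M] = [5, 8, 9, 2]
r2 m[φ4→G] = [7, 9, 3, 9]
r2 m[φ5→L] = [4, 5, 4, 1]
r2 m[φ6→G] = [6, 7, 2, 4]
r2 m[φ7→G] = [4, 4, 6, 5]
r2 m[M→φ0] = [5, 8, 9, 2]
r2 m[M→φ3] = [1, 1, 4, 0]
r2 m[G→φ1] = [17, 20, 11, 18]
r2 m[G→φ4] = [10, 11, 8, 9]
r2 m[G→φ6] = [11, 13, 9, 14]
r2 m[G→φ7] = [13, 16, 5, 13]
r2 m[L→φ0] = [4, 6, 4, 1]
r2 m[L→φ1] = [4, 7, 6, 2]
r2 m[L→φ2] = [4, 6, 6, 2]
r2 m[L→φ5] = [0, 2, 2, 1]
r2 m[R→φ2] = [0, 0, 0, 0]
r2 m[C→φ1] = [0, 0, 0, 0]
r2 m[Q→φ2] = [0, 0, 0, 0]
r3 m[φ0→M] = [4, 2, 5, 4]
r3 m[φ0→L] = [2, 5, 7, 8]
r3 m[φ1→G] = [5, 2, 2, 3]
r3 m[φ1→L] = [11, 13, 11, 11]
r3 m[φ1→C] = [15, 18, 13, 14]
r3 m[φ2→L] = [0, 1, 0, 0]
r3 m[φ2→R] = [2, 4, 3, 4]
r3 m[φ2→Q] = [2, 4, 4, 3]
r3 m[φ3→M] = [5, 8, 9, 2]
r3 m[φ4→G] = [7, 9, 3, 9]
r3 m[φ5→L] = [4, 5, 4, 1]
r3 m[φ6→G] = [6, 7, 2, 4]
r3 m[φ7→G] = [4, 4, 6, 5]
r3 m[M→φ0] = [5, 8, 9, 2]
r3 m[M→φ3] = [1, 1, 4, 0]
r3 m[G→φ1] = [17, 20, 11, 18]
r3 m[G→φ4] = [10, 11, 8, 9]
r3 m[G→φ6] = [11, 13, 9, 14]
r3 m[G→φ7] = [13, 16, 5, 13]
r3 m[L→φ0] = [4, 6, 4, 1]
r3 m[L→φ1] = [4, 7, 6, 2]
r3 m[L→φ2] = [4, 6, 6, 2]
r3 m[L→φ5] = [0, 2, 2, 1]
r3 m[R→φ2] = [0, 0, 0, 0]
r3 m[C→φ1] = [0, 0, 0, 0]
r3 m[Q→φ2] = [0, 0, 0, 0]
r4 m[φ0→M] = [4, 2, 5, 4]
r4 m[φ0→L] = [2, 5, 7, 8]
r4 m[φ1→G] = [5, 2, 2, 3]
r4 m[φ1→L] = [11, 13, 11, 11]
r4 m[φ1→C] = [15, 18, 13, 14]
r4 m[φ2→L] = [0, 1, 0, 0]
r4 m[φ2→R] = [2, 4, 3, 4]
r4 m[φ2→Q] = [2, 4, 4, 3]
r4 m[φ3→M] = [5, 8, 9, 2]
r4 m[φ4→G] = [7, 9, 3, 9]
r4 m[φ5→L] = [4, 5, 4, 1]
r4 m[φ6→G] = [6, 7, 2, 4]
r4 m[φ7→G] = [4, 4, 6, 5]
r4 m[M→φ0] = [5, 8, 9, 2]
r4 m[M→φ3] = [4, 2, 5, 4]
r4 m[G→φ1] = [17, 20, 11, 18]
r4 m[G→φ4] = [15, 13, 10, 12]
r4 m[G→φ6] = [16, 15, 11, 17]
r4 m[G→φ7] = [18, 18, 7, 16]
r4 m[L→φ0] = [15, 19, 15, 12]
r4 m[L→φ1] = [6, 11, 11, 9]
r4 m[L→φ2] = [17, 23, 22, 20]
r4 m[L→φ5] = [13, 19, 18, 19]
r4 m[R→φ2] = [0, 0, 0, 0]
r4 m[C→φ1] = [0, 0, 0, 0]
r4 m[Q→φ2] = [0, 0, 0, 0]
r5 m[φ0→M] = [15, 13, 16, 15]
r5 m[φ0→L] = [2, 5, 7, 8]
r5 m[φ1→G] = [11, 6, 6, 6]
r5 m[φ1→L] = [11, 13, 11, 11]
r5 m[φ1→C] = [17, 20, 20, 21]
r5 m[φ2→L] = [0, 1, 0, 0]
r5 m[φ2→R] = [18, 22, 17, 19]
r5 m[φ2→Q] = [19, 17, 22, 17]
r5 m[φ3→M] = [5, 8, 9, 2]
r5 m[φ4→G] = [7, 9, 3, 9]
r5 m[φ5→L] = [4, 5, 4, 1]
r5 m[φ6→G] = [6, 7, 2, 4]
r5 m[φ7→G] = [4, 4, 6, 5]
r5 m[M→φ0] = [5, 8, 9, 2]
r5 m[M→φ3] = [4, 2, 5, 4]
r5 m[G→φ1] = [17, 20, 11, 18]
r5 m[G→φ4] = [15, 13, 10, 12]
r5 m[G→φ6] = [16, 15, 11, 17]
r5 m[G→φ7] = [18, 18, 7, 16]
r5 m[L→φ0] = [15, 19, 15, 12]
r5 m[L→φ1] = [6, 11, 11, 9]
r5 m[L→φ2] = [17, 23, 22, 20]
r5 m[L→φ5] = [13, 19, 18, 19]
r5 m[R→φ2] = [0, 0, 0, 0]
r5 m[C→φ1] = [0, 0, 0, 0]
r5 m[Q→φ2] = [0, 0, 0, 0]
r6 m[φ0→M] = [15, 13, 16, 15]
r6 m[φ0→L] = [2, 5, 7, 8]
r6 m[φ1→G] = [11, 6, 6, 6]
r6 m[φ1→L] = [11, 13, 11, 11]
r6 m[φ1→C] = [17, 20, 20, 21]
r6 m[φ2→L] = [0, 1, 0, 0]
r6 m[φ2→R] = [18, 22, 17, 19]
r6 m[φ2→Q] = [19, 17, 22, 17]
r6 m[φ3→M] = [5, 8, 9, 2]
r6 m[φ4→G] = [7, 9, 3, 9]
r6 m[φ5→L] = [4, 5, 4, 1]
r6 m[φ6→G] = [6, 7, 2, 4]
r6 m[φ7→G] = [4, 4, 6, 5]
r6 m[M→φ0] = [5, 8, 9, 2]
r6 m[M→φ3] = [15, 13, 16, 15]
r6 m[G→φ1] = [17, 20, 11, 18]
r6 m[G→φ4] = [21, 17, 14, 15]
r6 m[G→φ6] = [22, 19, 15, 20]
r6 m[G→φ7] = [24, 22, 11, 19]
r6 m[L→φ0] = [15, 19, 15, 12]
r6 m[L→φ1] = [6, 11, 11, 9]
r6 m[L→φ2] = [17, 23, 22, 20]
r6 m[L→φ5] = [13, 19, 18, 19]
r6 m[R→φ2] = [0, 0, 0, 0]
r6 m[C→φ1] = [0, 0, 0, 0]
r6 m[Q→φ2] = [0, 0, 0, 0]
r7 m[φ0→M] = [15, 13, 16, 15]
r7 m[φ0→L] = [2, 5, 7, 8]
r7 m[φ1→G] = [11, 6, 6, 6]
r7 m[φ1→L] = [11, 13, 11, 11]
r7 m[φ1→C] = [17, 20, 20, 21]
r7 m[φ2→L] = [0, 1, 0, 0]
r7 m[φ2→R] = [18, 22, 17, 19]
r7 m[φ2→Q] = [19, 17, 22, 17]
r7 m[φ3→M] = [5, 8, 9, 2]
r7 m[φ4→G] = [7, 9, 3, 9]
r7 m[φ5→L] = [4, 5, 4, 1]
r7 m[φ6→G] = [6, 7, 2, 4]
r7 m[φ7→G] = [4, 4, 6, 5]
r7 m[M→φ0] = [5, 8, 9, 2]
r7 m[M→φ3] = [15, 13, 16, 15]
r7 m[G→φ1] = [17, 20, 11, 18]
r7 m[G→φ4] = [21, 17, 14, 15]
r7 m[G→φ6] = [22, 19, 15, 20]
r7 m[G→φ7] = [24, 22, 11, 19]
r7 m[L→φ0] = [15, 19, 15, 12]
r7 m[L→φ1] = [6, 11, 11, 9]
r7 m[L→φ2] = [17, 23, 22, 20]
r7 m[L→φ5] = [13, 19, 18, 19]
r7 m[R→φ2] = [0, 0, 0, 0]
r7 m[C→φ1] = [0, 0, 0, 0]
r7 m[Q→φ2] = [0, 0, 0, 0]
fixed point reached at round 7
b[M] = ⊗ incoming = [20, 21, 25, 17]

b[M] = [20, 21, 25, 17]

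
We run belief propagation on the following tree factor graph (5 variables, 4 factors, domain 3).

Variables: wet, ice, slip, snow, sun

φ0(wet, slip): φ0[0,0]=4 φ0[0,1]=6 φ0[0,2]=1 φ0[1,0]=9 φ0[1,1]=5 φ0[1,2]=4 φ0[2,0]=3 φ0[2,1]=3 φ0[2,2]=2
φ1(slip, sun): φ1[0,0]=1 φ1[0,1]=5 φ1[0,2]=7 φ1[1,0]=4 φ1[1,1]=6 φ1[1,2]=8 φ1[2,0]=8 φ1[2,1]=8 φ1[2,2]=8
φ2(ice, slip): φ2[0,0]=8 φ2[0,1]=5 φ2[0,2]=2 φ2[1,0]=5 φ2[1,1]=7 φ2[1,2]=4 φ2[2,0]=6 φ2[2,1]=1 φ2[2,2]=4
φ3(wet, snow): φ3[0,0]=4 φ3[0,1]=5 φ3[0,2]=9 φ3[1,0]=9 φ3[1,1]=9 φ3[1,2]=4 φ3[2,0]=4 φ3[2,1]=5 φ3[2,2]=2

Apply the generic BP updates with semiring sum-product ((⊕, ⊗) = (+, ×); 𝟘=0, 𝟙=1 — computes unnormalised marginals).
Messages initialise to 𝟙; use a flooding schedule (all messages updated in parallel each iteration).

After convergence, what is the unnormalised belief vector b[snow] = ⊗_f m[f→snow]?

b[snow] = [57397, 61952, 44946]

init: all messages = 𝟙 over 3 values
r1 m[φ0→wet] = [11, 18, 8]
r1 m[φ0→slip] = [16, 14, 7]
r1 m[φ1→slip] = [13, 18, 24]
r1 m[φ1→sun] = [13, 19, 23]
r1 m[φ2→ice] = [15, 16, 11]
r1 m[φ2→slip] = [19, 13, 10]
r1 m[φ3→wet] = [18, 22, 11]
r1 m[φ3→snow] = [17, 19, 15]
r1 m[wet→φ0] = [1, 1, 1]
r1 m[wet→φ3] = [1, 1, 1]
r1 m[ice→φ2] = [1, 1, 1]
r1 m[slip→φ0] = [1, 1, 1]
r1 m[slip→φ1] = [1, 1, 1]
r1 m[slip→φ2] = [1, 1, 1]
r1 m[snow→φ3] = [1, 1, 1]
r1 m[sun→φ1] = [1, 1, 1]
r2 m[φ0→wet] = [11, 18, 8]
r2 m[φ0→slip] = [16, 14, 7]
r2 m[φ1→slip] = [13, 18, 24]
r2 m[φ1→sun] = [13, 19, 23]
r2 m[φ2→ice] = [15, 16, 11]
r2 m[φ2→slip] = [19, 13, 10]
r2 m[φ3→wet] = [18, 22, 11]
r2 m[φ3→snow] = [17, 19, 15]
r2 m[wet→φ0] = [18, 22, 11]
r2 m[wet→φ3] = [11, 18, 8]
r2 m[ice→φ2] = [1, 1, 1]
r2 m[slip→φ0] = [247, 234, 240]
r2 m[slip→φ1] = [304, 182, 70]
r2 m[slip→φ2] = [208, 252, 168]
r2 m[snow→φ3] = [1, 1, 1]
r2 m[sun→φ1] = [1, 1, 1]
r3 m[φ0→wet] = [2632, 4353, 1923]
r3 m[φ0→slip] = [303, 251, 128]
r3 m[φ1→slip] = [13, 18, 24]
r3 m[φ1→sun] = [1592, 3172, 4144]
r3 m[φ2→ice] = [3260, 3476, 2172]
r3 m[φ2→slip] = [19, 13, 10]
r3 m[φ3→wet] = [18, 22, 11]
r3 m[φ3→snow] = [238, 257, 187]
r3 m[wet→φ0] = [18, 22, 11]
r3 m[wet→φ3] = [11, 18, 8]
r3 m[ice→φ2] = [1, 1, 1]
r3 m[slip→φ0] = [247, 234, 240]
r3 m[slip→φ1] = [304, 182, 70]
r3 m[slip→φ2] = [208, 252, 168]
r3 m[snow→φ3] = [1, 1, 1]
r3 m[sun→φ1] = [1, 1, 1]
r4 m[φ0→wet] = [2632, 4353, 1923]
r4 m[φ0→slip] = [303, 251, 128]
r4 m[φ1→slip] = [13, 18, 24]
r4 m[φ1→sun] = [1592, 3172, 4144]
r4 m[φ2→ice] = [3260, 3476, 2172]
r4 m[φ2→slip] = [19, 13, 10]
r4 m[φ3→wet] = [18, 22, 11]
r4 m[φ3→snow] = [238, 257, 187]
r4 m[wet→φ0] = [18, 22, 11]
r4 m[wet→φ3] = [2632, 4353, 1923]
r4 m[ice→φ2] = [1, 1, 1]
r4 m[slip→φ0] = [247, 234, 240]
r4 m[slip→φ1] = [5757, 3263, 1280]
r4 m[slip→φ2] = [3939, 4518, 3072]
r4 m[snow→φ3] = [1, 1, 1]
r4 m[sun→φ1] = [1, 1, 1]
r5 m[φ0→wet] = [2632, 4353, 1923]
r5 m[φ0→slip] = [303, 251, 128]
r5 m[φ1→slip] = [13, 18, 24]
r5 m[φ1→sun] = [29049, 58603, 76643]
r5 m[φ2→ice] = [60246, 63609, 40440]
r5 m[φ2→slip] = [19, 13, 10]
r5 m[φ3→wet] = [18, 22, 11]
r5 m[φ3→snow] = [57397, 61952, 44946]
r5 m[wet→φ0] = [18, 22, 11]
r5 m[wet→φ3] = [2632, 4353, 1923]
r5 m[ice→φ2] = [1, 1, 1]
r5 m[slip→φ0] = [247, 234, 240]
r5 m[slip→φ1] = [5757, 3263, 1280]
r5 m[slip→φ2] = [3939, 4518, 3072]
r5 m[snow→φ3] = [1, 1, 1]
r5 m[sun→φ1] = [1, 1, 1]
r6 m[φ0→wet] = [2632, 4353, 1923]
r6 m[φ0→slip] = [303, 251, 128]
r6 m[φ1→slip] = [13, 18, 24]
r6 m[φ1→sun] = [29049, 58603, 76643]
r6 m[φ2→ice] = [60246, 63609, 40440]
r6 m[φ2→slip] = [19, 13, 10]
r6 m[φ3→wet] = [18, 22, 11]
r6 m[φ3→snow] = [57397, 61952, 44946]
r6 m[wet→φ0] = [18, 22, 11]
r6 m[wet→φ3] = [2632, 4353, 1923]
r6 m[ice→φ2] = [1, 1, 1]
r6 m[slip→φ0] = [247, 234, 240]
r6 m[slip→φ1] = [5757, 3263, 1280]
r6 m[slip→φ2] = [3939, 4518, 3072]
r6 m[snow→φ3] = [1, 1, 1]
r6 m[sun→φ1] = [1, 1, 1]
fixed point reached at round 6
b[snow] = ⊗ incoming = [57397, 61952, 44946]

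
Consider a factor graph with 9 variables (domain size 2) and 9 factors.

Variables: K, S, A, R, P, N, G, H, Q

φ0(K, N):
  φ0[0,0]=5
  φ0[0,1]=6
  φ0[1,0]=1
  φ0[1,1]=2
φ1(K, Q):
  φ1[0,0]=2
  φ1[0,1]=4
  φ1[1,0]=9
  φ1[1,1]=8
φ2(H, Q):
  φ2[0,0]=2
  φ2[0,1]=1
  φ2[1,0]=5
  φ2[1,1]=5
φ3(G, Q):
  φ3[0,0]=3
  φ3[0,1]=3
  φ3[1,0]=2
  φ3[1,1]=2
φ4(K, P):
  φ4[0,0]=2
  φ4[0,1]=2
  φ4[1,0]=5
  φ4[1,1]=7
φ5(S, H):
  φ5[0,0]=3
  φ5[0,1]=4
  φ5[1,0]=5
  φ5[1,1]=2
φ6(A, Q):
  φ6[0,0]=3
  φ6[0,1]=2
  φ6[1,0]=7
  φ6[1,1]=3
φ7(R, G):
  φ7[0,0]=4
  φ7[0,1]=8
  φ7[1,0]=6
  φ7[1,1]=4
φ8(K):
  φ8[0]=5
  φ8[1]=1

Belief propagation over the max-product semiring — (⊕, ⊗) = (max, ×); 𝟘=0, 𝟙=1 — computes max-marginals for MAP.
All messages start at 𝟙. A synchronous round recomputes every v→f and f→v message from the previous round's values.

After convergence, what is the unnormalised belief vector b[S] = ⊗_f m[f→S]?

init: all messages = 𝟙 over 2 values
r1 m[φ0→K] = [6, 2]
r1 m[φ0→N] = [5, 6]
r1 m[φ1→K] = [4, 9]
r1 m[φ1→Q] = [9, 8]
r1 m[φ2→H] = [2, 5]
r1 m[φ2→Q] = [5, 5]
r1 m[φ3→G] = [3, 2]
r1 m[φ3→Q] = [3, 3]
r1 m[φ4→K] = [2, 7]
r1 m[φ4→P] = [5, 7]
r1 m[φ5→S] = [4, 5]
r1 m[φ5→H] = [5, 4]
r1 m[φ6→A] = [3, 7]
r1 m[φ6→Q] = [7, 3]
r1 m[φ7→R] = [8, 6]
r1 m[φ7→G] = [6, 8]
r1 m[φ8→K] = [5, 1]
r1 m[K→φ0] = [1, 1]
r1 m[K→φ1] = [1, 1]
r1 m[K→φ4] = [1, 1]
r1 m[K→φ8] = [1, 1]
r1 m[S→φ5] = [1, 1]
r1 m[A→φ6] = [1, 1]
r1 m[R→φ7] = [1, 1]
r1 m[P→φ4] = [1, 1]
r1 m[N→φ0] = [1, 1]
r1 m[G→φ3] = [1, 1]
r1 m[G→φ7] = [1, 1]
r1 m[H→φ2] = [1, 1]
r1 m[H→φ5] = [1, 1]
r1 m[Q→φ1] = [1, 1]
r1 m[Q→φ2] = [1, 1]
r1 m[Q→φ3] = [1, 1]
r1 m[Q→φ6] = [1, 1]
r2 m[φ0→K] = [6, 2]
r2 m[φ0→N] = [5, 6]
r2 m[φ1→K] = [4, 9]
r2 m[φ1→Q] = [9, 8]
r2 m[φ2→H] = [2, 5]
r2 m[φ2→Q] = [5, 5]
r2 m[φ3→G] = [3, 2]
r2 m[φ3→Q] = [3, 3]
r2 m[φ4→K] = [2, 7]
r2 m[φ4→P] = [5, 7]
r2 m[φ5→S] = [4, 5]
r2 m[φ5→H] = [5, 4]
r2 m[φ6→A] = [3, 7]
r2 m[φ6→Q] = [7, 3]
r2 m[φ7→R] = [8, 6]
r2 m[φ7→G] = [6, 8]
r2 m[φ8→K] = [5, 1]
r2 m[K→φ0] = [40, 63]
r2 m[K→φ1] = [60, 14]
r2 m[K→φ4] = [120, 18]
r2 m[K→φ8] = [48, 126]
r2 m[S→φ5] = [1, 1]
r2 m[A→φ6] = [1, 1]
r2 m[R→φ7] = [1, 1]
r2 m[P→φ4] = [1, 1]
r2 m[N→φ0] = [1, 1]
r2 m[G→φ3] = [6, 8]
r2 m[G→φ7] = [3, 2]
r2 m[H→φ2] = [5, 4]
r2 m[H→φ5] = [2, 5]
r2 m[Q→φ1] = [105, 45]
r2 m[Q→φ2] = [189, 72]
r2 m[Q→φ3] = [315, 120]
r2 m[Q→φ6] = [135, 120]
r3 m[φ0→K] = [6, 2]
r3 m[φ0→N] = [200, 240]
r3 m[φ1→K] = [210, 945]
r3 m[φ1→Q] = [126, 240]
r3 m[φ2→H] = [378, 945]
r3 m[φ2→Q] = [20, 20]
r3 m[φ3→G] = [945, 630]
r3 m[φ3→Q] = [18, 18]
r3 m[φ4→K] = [2, 7]
r3 m[φ4→P] = [240, 240]
r3 m[φ5→S] = [20, 10]
r3 m[φ5→H] = [5, 4]
r3 m[φ6→A] = [405, 945]
r3 m[φ6→Q] = [7, 3]
r3 m[φ7→R] = [16, 18]
r3 m[φ7→G] = [6, 8]
r3 m[φ8→K] = [5, 1]
r3 m[K→φ0] = [40, 63]
r3 m[K→φ1] = [60, 14]
r3 m[K→φ4] = [120, 18]
r3 m[K→φ8] = [48, 126]
r3 m[S→φ5] = [1, 1]
r3 m[A→φ6] = [1, 1]
r3 m[R→φ7] = [1, 1]
r3 m[P→φ4] = [1, 1]
r3 m[N→φ0] = [1, 1]
r3 m[G→φ3] = [6, 8]
r3 m[G→φ7] = [3, 2]
r3 m[H→φ2] = [5, 4]
r3 m[H→φ5] = [2, 5]
r3 m[Q→φ1] = [105, 45]
r3 m[Q→φ2] = [189, 72]
r3 m[Q→φ3] = [315, 120]
r3 m[Q→φ6] = [135, 120]
r4 m[φ0→K] = [6, 2]
r4 m[φ0→N] = [200, 240]
r4 m[φ1→K] = [210, 945]
r4 m[φ1→Q] = [126, 240]
r4 m[φ2→H] = [378, 945]
r4 m[φ2→Q] = [20, 20]
r4 m[φ3→G] = [945, 630]
r4 m[φ3→Q] = [18, 18]
r4 m[φ4→K] = [2, 7]
r4 m[φ4→P] = [240, 240]
r4 m[φ5→S] = [20, 10]
r4 m[φ5→H] = [5, 4]
r4 m[φ6→A] = [405, 945]
r4 m[φ6→Q] = [7, 3]
r4 m[φ7→R] = [16, 18]
r4 m[φ7→G] = [6, 8]
r4 m[φ8→K] = [5, 1]
r4 m[K→φ0] = [2100, 6615]
r4 m[K→φ1] = [60, 14]
r4 m[K→φ4] = [6300, 1890]
r4 m[K→φ8] = [2520, 13230]
r4 m[S→φ5] = [1, 1]
r4 m[A→φ6] = [1, 1]
r4 m[R→φ7] = [1, 1]
r4 m[P→φ4] = [1, 1]
r4 m[N→φ0] = [1, 1]
r4 m[G→φ3] = [6, 8]
r4 m[G→φ7] = [945, 630]
r4 m[H→φ2] = [5, 4]
r4 m[H→φ5] = [378, 945]
r4 m[Q→φ1] = [2520, 1080]
r4 m[Q→φ2] = [15876, 12960]
r4 m[Q→φ3] = [17640, 14400]
r4 m[Q→φ6] = [45360, 86400]
r5 m[φ0→K] = [6, 2]
r5 m[φ0→N] = [10500, 13230]
r5 m[φ1→K] = [5040, 22680]
r5 m[φ1→Q] = [126, 240]
r5 m[φ2→H] = [31752, 79380]
r5 m[φ2→Q] = [20, 20]
r5 m[φ3→G] = [52920, 35280]
r5 m[φ3→Q] = [18, 18]
r5 m[φ4→K] = [2, 7]
r5 m[φ4→P] = [12600, 13230]
r5 m[φ5→S] = [3780, 1890]
r5 m[φ5→H] = [5, 4]
r5 m[φ6→A] = [172800, 317520]
r5 m[φ6→Q] = [7, 3]
r5 m[φ7→R] = [5040, 5670]
r5 m[φ7→G] = [6, 8]
r5 m[φ8→K] = [5, 1]
r5 m[K→φ0] = [2100, 6615]
r5 m[K→φ1] = [60, 14]
r5 m[K→φ4] = [6300, 1890]
r5 m[K→φ8] = [2520, 13230]
r5 m[S→φ5] = [1, 1]
r5 m[A→φ6] = [1, 1]
r5 m[R→φ7] = [1, 1]
r5 m[P→φ4] = [1, 1]
r5 m[N→φ0] = [1, 1]
r5 m[G→φ3] = [6, 8]
r5 m[G→φ7] = [945, 630]
r5 m[H→φ2] = [5, 4]
r5 m[H→φ5] = [378, 945]
r5 m[Q→φ1] = [2520, 1080]
r5 m[Q→φ2] = [15876, 12960]
r5 m[Q→φ3] = [17640, 14400]
r5 m[Q→φ6] = [45360, 86400]
r6 m[φ0→K] = [6, 2]
r6 m[φ0→N] = [10500, 13230]
r6 m[φ1→K] = [5040, 22680]
r6 m[φ1→Q] = [126, 240]
r6 m[φ2→H] = [31752, 79380]
r6 m[φ2→Q] = [20, 20]
r6 m[φ3→G] = [52920, 35280]
r6 m[φ3→Q] = [18, 18]
r6 m[φ4→K] = [2, 7]
r6 m[φ4→P] = [12600, 13230]
r6 m[φ5→S] = [3780, 1890]
r6 m[φ5→H] = [5, 4]
r6 m[φ6→A] = [172800, 317520]
r6 m[φ6→Q] = [7, 3]
r6 m[φ7→R] = [5040, 5670]
r6 m[φ7→G] = [6, 8]
r6 m[φ8→K] = [5, 1]
r6 m[K→φ0] = [50400, 158760]
r6 m[K→φ1] = [60, 14]
r6 m[K→φ4] = [151200, 45360]
r6 m[K→φ8] = [60480, 317520]
r6 m[S→φ5] = [1, 1]
r6 m[A→φ6] = [1, 1]
r6 m[R→φ7] = [1, 1]
r6 m[P→φ4] = [1, 1]
r6 m[N→φ0] = [1, 1]
r6 m[G→φ3] = [6, 8]
r6 m[G→φ7] = [52920, 35280]
r6 m[H→φ2] = [5, 4]
r6 m[H→φ5] = [31752, 79380]
r6 m[Q→φ1] = [2520, 1080]
r6 m[Q→φ2] = [15876, 12960]
r6 m[Q→φ3] = [17640, 14400]
r6 m[Q→φ6] = [45360, 86400]
r7 m[φ0→K] = [6, 2]
r7 m[φ0→N] = [252000, 317520]
r7 m[φ1→K] = [5040, 22680]
r7 m[φ1→Q] = [126, 240]
r7 m[φ2→H] = [31752, 79380]
r7 m[φ2→Q] = [20, 20]
r7 m[φ3→G] = [52920, 35280]
r7 m[φ3→Q] = [18, 18]
r7 m[φ4→K] = [2, 7]
r7 m[φ4→P] = [302400, 317520]
r7 m[φ5→S] = [317520, 158760]
r7 m[φ5→H] = [5, 4]
r7 m[φ6→A] = [172800, 317520]
r7 m[φ6→Q] = [7, 3]
r7 m[φ7→R] = [282240, 317520]
r7 m[φ7→G] = [6, 8]
r7 m[φ8→K] = [5, 1]
r7 m[K→φ0] = [50400, 158760]
r7 m[K→φ1] = [60, 14]
r7 m[K→φ4] = [151200, 45360]
r7 m[K→φ8] = [60480, 317520]
r7 m[S→φ5] = [1, 1]
r7 m[A→φ6] = [1, 1]
r7 m[R→φ7] = [1, 1]
r7 m[P→φ4] = [1, 1]
r7 m[N→φ0] = [1, 1]
r7 m[G→φ3] = [6, 8]
r7 m[G→φ7] = [52920, 35280]
r7 m[H→φ2] = [5, 4]
r7 m[H→φ5] = [31752, 79380]
r7 m[Q→φ1] = [2520, 1080]
r7 m[Q→φ2] = [15876, 12960]
r7 m[Q→φ3] = [17640, 14400]
r7 m[Q→φ6] = [45360, 86400]
r8 m[φ0→K] = [6, 2]
r8 m[φ0→N] = [252000, 317520]
r8 m[φ1→K] = [5040, 22680]
r8 m[φ1→Q] = [126, 240]
r8 m[φ2→H] = [31752, 79380]
r8 m[φ2→Q] = [20, 20]
r8 m[φ3→G] = [52920, 35280]
r8 m[φ3→Q] = [18, 18]
r8 m[φ4→K] = [2, 7]
r8 m[φ4→P] = [302400, 317520]
r8 m[φ5→S] = [317520, 158760]
r8 m[φ5→H] = [5, 4]
r8 m[φ6→A] = [172800, 317520]
r8 m[φ6→Q] = [7, 3]
r8 m[φ7→R] = [282240, 317520]
r8 m[φ7→G] = [6, 8]
r8 m[φ8→K] = [5, 1]
r8 m[K→φ0] = [50400, 158760]
r8 m[K→φ1] = [60, 14]
r8 m[K→φ4] = [151200, 45360]
r8 m[K→φ8] = [60480, 317520]
r8 m[S→φ5] = [1, 1]
r8 m[A→φ6] = [1, 1]
r8 m[R→φ7] = [1, 1]
r8 m[P→φ4] = [1, 1]
r8 m[N→φ0] = [1, 1]
r8 m[G→φ3] = [6, 8]
r8 m[G→φ7] = [52920, 35280]
r8 m[H→φ2] = [5, 4]
r8 m[H→φ5] = [31752, 79380]
r8 m[Q→φ1] = [2520, 1080]
r8 m[Q→φ2] = [15876, 12960]
r8 m[Q→φ3] = [17640, 14400]
r8 m[Q→φ6] = [45360, 86400]
fixed point reached at round 8
b[S] = ⊗ incoming = [317520, 158760]

b[S] = [317520, 158760]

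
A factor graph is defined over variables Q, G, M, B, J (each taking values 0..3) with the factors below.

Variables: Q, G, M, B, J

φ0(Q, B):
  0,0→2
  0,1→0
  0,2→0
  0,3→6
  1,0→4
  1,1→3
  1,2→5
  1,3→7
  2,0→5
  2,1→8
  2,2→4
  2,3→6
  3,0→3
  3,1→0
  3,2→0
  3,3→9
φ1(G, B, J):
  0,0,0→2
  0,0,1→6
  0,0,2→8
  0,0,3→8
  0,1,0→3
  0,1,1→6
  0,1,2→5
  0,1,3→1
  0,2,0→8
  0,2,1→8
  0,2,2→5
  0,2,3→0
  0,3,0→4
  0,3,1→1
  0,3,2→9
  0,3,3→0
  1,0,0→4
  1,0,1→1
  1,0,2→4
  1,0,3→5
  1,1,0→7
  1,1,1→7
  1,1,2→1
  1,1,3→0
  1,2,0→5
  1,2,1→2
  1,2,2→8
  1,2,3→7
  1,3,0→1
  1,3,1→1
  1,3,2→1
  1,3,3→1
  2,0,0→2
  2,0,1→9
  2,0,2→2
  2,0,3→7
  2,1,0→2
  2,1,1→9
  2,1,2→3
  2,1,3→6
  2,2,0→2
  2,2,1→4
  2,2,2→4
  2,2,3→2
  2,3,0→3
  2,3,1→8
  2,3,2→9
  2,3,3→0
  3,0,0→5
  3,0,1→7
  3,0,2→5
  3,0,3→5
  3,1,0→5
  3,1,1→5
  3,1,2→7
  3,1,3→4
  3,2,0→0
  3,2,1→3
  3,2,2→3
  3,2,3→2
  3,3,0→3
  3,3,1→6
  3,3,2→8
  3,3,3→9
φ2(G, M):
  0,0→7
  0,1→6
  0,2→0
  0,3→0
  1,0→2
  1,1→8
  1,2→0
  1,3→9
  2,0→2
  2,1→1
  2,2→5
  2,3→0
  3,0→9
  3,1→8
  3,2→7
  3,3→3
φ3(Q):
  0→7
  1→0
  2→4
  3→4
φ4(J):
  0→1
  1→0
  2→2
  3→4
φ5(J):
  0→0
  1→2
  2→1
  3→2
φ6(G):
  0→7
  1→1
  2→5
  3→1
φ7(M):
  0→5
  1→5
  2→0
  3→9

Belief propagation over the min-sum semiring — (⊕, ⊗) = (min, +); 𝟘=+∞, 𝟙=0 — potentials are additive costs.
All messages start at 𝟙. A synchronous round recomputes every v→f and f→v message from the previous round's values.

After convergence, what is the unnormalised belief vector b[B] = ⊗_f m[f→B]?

init: all messages = 𝟙 over 4 values
r1 m[φ0→Q] = [0, 3, 4, 0]
r1 m[φ0→B] = [2, 0, 0, 6]
r1 m[φ1→G] = [0, 0, 0, 0]
r1 m[φ1→B] = [1, 0, 0, 0]
r1 m[φ1→J] = [0, 1, 1, 0]
r1 m[φ2→G] = [0, 0, 0, 3]
r1 m[φ2→M] = [2, 1, 0, 0]
r1 m[φ3→Q] = [7, 0, 4, 4]
r1 m[φ4→J] = [1, 0, 2, 4]
r1 m[φ5→J] = [0, 2, 1, 2]
r1 m[φ6→G] = [7, 1, 5, 1]
r1 m[φ7→M] = [5, 5, 0, 9]
r1 m[Q→φ0] = [0, 0, 0, 0]
r1 m[Q→φ3] = [0, 0, 0, 0]
r1 m[G→φ1] = [0, 0, 0, 0]
r1 m[G→φ2] = [0, 0, 0, 0]
r1 m[G→φ6] = [0, 0, 0, 0]
r1 m[M→φ2] = [0, 0, 0, 0]
r1 m[M→φ7] = [0, 0, 0, 0]
r1 m[B→φ0] = [0, 0, 0, 0]
r1 m[B→φ1] = [0, 0, 0, 0]
r1 m[J→φ1] = [0, 0, 0, 0]
r1 m[J→φ4] = [0, 0, 0, 0]
r1 m[J→φ5] = [0, 0, 0, 0]
r2 m[φ0→Q] = [0, 3, 4, 0]
r2 m[φ0→B] = [2, 0, 0, 6]
r2 m[φ1→G] = [0, 0, 0, 0]
r2 m[φ1→B] = [1, 0, 0, 0]
r2 m[φ1→J] = [0, 1, 1, 0]
r2 m[φ2→G] = [0, 0, 0, 3]
r2 m[φ2→M] = [2, 1, 0, 0]
r2 m[φ3→Q] = [7, 0, 4, 4]
r2 m[φ4→J] = [1, 0, 2, 4]
r2 m[φ5→J] = [0, 2, 1, 2]
r2 m[φ6→G] = [7, 1, 5, 1]
r2 m[φ7→M] = [5, 5, 0, 9]
r2 m[Q→φ0] = [7, 0, 4, 4]
r2 m[Q→φ3] = [0, 3, 4, 0]
r2 m[G→φ1] = [7, 1, 5, 4]
r2 m[G→φ2] = [7, 1, 5, 1]
r2 m[G→φ6] = [0, 0, 0, 3]
r2 m[M→φ2] = [5, 5, 0, 9]
r2 m[M→φ7] = [2, 1, 0, 0]
r2 m[B→φ0] = [1, 0, 0, 0]
r2 m[B→φ1] = [2, 0, 0, 6]
r2 m[J→φ1] = [1, 2, 3, 6]
r2 m[J→φ4] = [0, 3, 2, 2]
r2 m[J→φ5] = [1, 1, 3, 4]
r3 m[φ0→Q] = [0, 3, 4, 0]
r3 m[φ0→B] = [4, 3, 4, 7]
r3 m[φ1→G] = [4, 4, 3, 1]
r3 m[φ1→B] = [4, 5, 5, 3]
r3 m[φ1→J] = [4, 3, 2, 1]
r3 m[φ2→G] = [0, 0, 5, 7]
r3 m[φ2→M] = [3, 6, 1, 4]
r3 m[φ3→Q] = [7, 0, 4, 4]
r3 m[φ4→J] = [1, 0, 2, 4]
r3 m[φ5→J] = [0, 2, 1, 2]
r3 m[φ6→G] = [7, 1, 5, 1]
r3 m[φ7→M] = [5, 5, 0, 9]
r3 m[Q→φ0] = [7, 0, 4, 4]
r3 m[Q→φ3] = [0, 3, 4, 0]
r3 m[G→φ1] = [7, 1, 5, 4]
r3 m[G→φ2] = [7, 1, 5, 1]
r3 m[G→φ6] = [0, 0, 0, 3]
r3 m[M→φ2] = [5, 5, 0, 9]
r3 m[M→φ7] = [2, 1, 0, 0]
r3 m[B→φ0] = [1, 0, 0, 0]
r3 m[B→φ1] = [2, 0, 0, 6]
r3 m[J→φ1] = [1, 2, 3, 6]
r3 m[J→φ4] = [0, 3, 2, 2]
r3 m[J→φ5] = [1, 1, 3, 4]
r4 m[φ0→Q] = [0, 3, 4, 0]
r4 m[φ0→B] = [4, 3, 4, 7]
r4 m[φ1→G] = [4, 4, 3, 1]
r4 m[φ1→B] = [4, 5, 5, 3]
r4 m[φ1→J] = [4, 3, 2, 1]
r4 m[φ2→G] = [0, 0, 5, 7]
r4 m[φ2→M] = [3, 6, 1, 4]
r4 m[φ3→Q] = [7, 0, 4, 4]
r4 m[φ4→J] = [1, 0, 2, 4]
r4 m[φ5→J] = [0, 2, 1, 2]
r4 m[φ6→G] = [7, 1, 5, 1]
r4 m[φ7→M] = [5, 5, 0, 9]
r4 m[Q→φ0] = [7, 0, 4, 4]
r4 m[Q→φ3] = [0, 3, 4, 0]
r4 m[G→φ1] = [7, 1, 10, 8]
r4 m[G→φ2] = [11, 5, 8, 2]
r4 m[G→φ6] = [4, 4, 8, 8]
r4 m[M→φ2] = [5, 5, 0, 9]
r4 m[M→φ7] = [3, 6, 1, 4]
r4 m[B→φ0] = [4, 5, 5, 3]
r4 m[B→φ1] = [4, 3, 4, 7]
r4 m[J→φ1] = [1, 2, 3, 6]
r4 m[J→φ4] = [4, 5, 3, 3]
r4 m[J→φ5] = [5, 3, 4, 5]
r5 m[φ0→Q] = [5, 8, 9, 5]
r5 m[φ0→B] = [4, 3, 4, 7]
r5 m[φ1→G] = [7, 7, 6, 5]
r5 m[φ1→B] = [4, 5, 5, 3]
r5 m[φ1→J] = [9, 6, 5, 4]
r5 m[φ2→G] = [0, 0, 5, 7]
r5 m[φ2→M] = [7, 9, 5, 5]
r5 m[φ3→Q] = [7, 0, 4, 4]
r5 m[φ4→J] = [1, 0, 2, 4]
r5 m[φ5→J] = [0, 2, 1, 2]
r5 m[φ6→G] = [7, 1, 5, 1]
r5 m[φ7→M] = [5, 5, 0, 9]
r5 m[Q→φ0] = [7, 0, 4, 4]
r5 m[Q→φ3] = [0, 3, 4, 0]
r5 m[G→φ1] = [7, 1, 10, 8]
r5 m[G→φ2] = [11, 5, 8, 2]
r5 m[G→φ6] = [4, 4, 8, 8]
r5 m[M→φ2] = [5, 5, 0, 9]
r5 m[M→φ7] = [3, 6, 1, 4]
r5 m[B→φ0] = [4, 5, 5, 3]
r5 m[B→φ1] = [4, 3, 4, 7]
r5 m[J→φ1] = [1, 2, 3, 6]
r5 m[J→φ4] = [4, 5, 3, 3]
r5 m[J→φ5] = [5, 3, 4, 5]
r6 m[φ0→Q] = [5, 8, 9, 5]
r6 m[φ0→B] = [4, 3, 4, 7]
r6 m[φ1→G] = [7, 7, 6, 5]
r6 m[φ1→B] = [4, 5, 5, 3]
r6 m[φ1→J] = [9, 6, 5, 4]
r6 m[φ2→G] = [0, 0, 5, 7]
r6 m[φ2→M] = [7, 9, 5, 5]
r6 m[φ3→Q] = [7, 0, 4, 4]
r6 m[φ4→J] = [1, 0, 2, 4]
r6 m[φ5→J] = [0, 2, 1, 2]
r6 m[φ6→G] = [7, 1, 5, 1]
r6 m[φ7→M] = [5, 5, 0, 9]
r6 m[Q→φ0] = [7, 0, 4, 4]
r6 m[Q→φ3] = [5, 8, 9, 5]
r6 m[G→φ1] = [7, 1, 10, 8]
r6 m[G→φ2] = [14, 8, 11, 6]
r6 m[G→φ6] = [7, 7, 11, 12]
r6 m[M→φ2] = [5, 5, 0, 9]
r6 m[M→φ7] = [7, 9, 5, 5]
r6 m[B→φ0] = [4, 5, 5, 3]
r6 m[B→φ1] = [4, 3, 4, 7]
r6 m[J→φ1] = [1, 2, 3, 6]
r6 m[J→φ4] = [9, 8, 6, 6]
r6 m[J→φ5] = [10, 6, 7, 8]
r7 m[φ0→Q] = [5, 8, 9, 5]
r7 m[φ0→B] = [4, 3, 4, 7]
r7 m[φ1→G] = [7, 7, 6, 5]
r7 m[φ1→B] = [4, 5, 5, 3]
r7 m[φ1→J] = [9, 6, 5, 4]
r7 m[φ2→G] = [0, 0, 5, 7]
r7 m[φ2→M] = [10, 12, 8, 9]
r7 m[φ3→Q] = [7, 0, 4, 4]
r7 m[φ4→J] = [1, 0, 2, 4]
r7 m[φ5→J] = [0, 2, 1, 2]
r7 m[φ6→G] = [7, 1, 5, 1]
r7 m[φ7→M] = [5, 5, 0, 9]
r7 m[Q→φ0] = [7, 0, 4, 4]
r7 m[Q→φ3] = [5, 8, 9, 5]
r7 m[G→φ1] = [7, 1, 10, 8]
r7 m[G→φ2] = [14, 8, 11, 6]
r7 m[G→φ6] = [7, 7, 11, 12]
r7 m[M→φ2] = [5, 5, 0, 9]
r7 m[M→φ7] = [7, 9, 5, 5]
r7 m[B→φ0] = [4, 5, 5, 3]
r7 m[B→φ1] = [4, 3, 4, 7]
r7 m[J→φ1] = [1, 2, 3, 6]
r7 m[J→φ4] = [9, 8, 6, 6]
r7 m[J→φ5] = [10, 6, 7, 8]
r8 m[φ0→Q] = [5, 8, 9, 5]
r8 m[φ0→B] = [4, 3, 4, 7]
r8 m[φ1→G] = [7, 7, 6, 5]
r8 m[φ1→B] = [4, 5, 5, 3]
r8 m[φ1→J] = [9, 6, 5, 4]
r8 m[φ2→G] = [0, 0, 5, 7]
r8 m[φ2→M] = [10, 12, 8, 9]
r8 m[φ3→Q] = [7, 0, 4, 4]
r8 m[φ4→J] = [1, 0, 2, 4]
r8 m[φ5→J] = [0, 2, 1, 2]
r8 m[φ6→G] = [7, 1, 5, 1]
r8 m[φ7→M] = [5, 5, 0, 9]
r8 m[Q→φ0] = [7, 0, 4, 4]
r8 m[Q→φ3] = [5, 8, 9, 5]
r8 m[G→φ1] = [7, 1, 10, 8]
r8 m[G→φ2] = [14, 8, 11, 6]
r8 m[G→φ6] = [7, 7, 11, 12]
r8 m[M→φ2] = [5, 5, 0, 9]
r8 m[M→φ7] = [10, 12, 8, 9]
r8 m[B→φ0] = [4, 5, 5, 3]
r8 m[B→φ1] = [4, 3, 4, 7]
r8 m[J→φ1] = [1, 2, 3, 6]
r8 m[J→φ4] = [9, 8, 6, 6]
r8 m[J→φ5] = [10, 6, 7, 8]
r9 m[φ0→Q] = [5, 8, 9, 5]
r9 m[φ0→B] = [4, 3, 4, 7]
r9 m[φ1→G] = [7, 7, 6, 5]
r9 m[φ1→B] = [4, 5, 5, 3]
r9 m[φ1→J] = [9, 6, 5, 4]
r9 m[φ2→G] = [0, 0, 5, 7]
r9 m[φ2→M] = [10, 12, 8, 9]
r9 m[φ3→Q] = [7, 0, 4, 4]
r9 m[φ4→J] = [1, 0, 2, 4]
r9 m[φ5→J] = [0, 2, 1, 2]
r9 m[φ6→G] = [7, 1, 5, 1]
r9 m[φ7→M] = [5, 5, 0, 9]
r9 m[Q→φ0] = [7, 0, 4, 4]
r9 m[Q→φ3] = [5, 8, 9, 5]
r9 m[G→φ1] = [7, 1, 10, 8]
r9 m[G→φ2] = [14, 8, 11, 6]
r9 m[G→φ6] = [7, 7, 11, 12]
r9 m[M→φ2] = [5, 5, 0, 9]
r9 m[M→φ7] = [10, 12, 8, 9]
r9 m[B→φ0] = [4, 5, 5, 3]
r9 m[B→φ1] = [4, 3, 4, 7]
r9 m[J→φ1] = [1, 2, 3, 6]
r9 m[J→φ4] = [9, 8, 6, 6]
r9 m[J→φ5] = [10, 6, 7, 8]
fixed point reached at round 9
b[B] = ⊗ incoming = [8, 8, 9, 10]

b[B] = [8, 8, 9, 10]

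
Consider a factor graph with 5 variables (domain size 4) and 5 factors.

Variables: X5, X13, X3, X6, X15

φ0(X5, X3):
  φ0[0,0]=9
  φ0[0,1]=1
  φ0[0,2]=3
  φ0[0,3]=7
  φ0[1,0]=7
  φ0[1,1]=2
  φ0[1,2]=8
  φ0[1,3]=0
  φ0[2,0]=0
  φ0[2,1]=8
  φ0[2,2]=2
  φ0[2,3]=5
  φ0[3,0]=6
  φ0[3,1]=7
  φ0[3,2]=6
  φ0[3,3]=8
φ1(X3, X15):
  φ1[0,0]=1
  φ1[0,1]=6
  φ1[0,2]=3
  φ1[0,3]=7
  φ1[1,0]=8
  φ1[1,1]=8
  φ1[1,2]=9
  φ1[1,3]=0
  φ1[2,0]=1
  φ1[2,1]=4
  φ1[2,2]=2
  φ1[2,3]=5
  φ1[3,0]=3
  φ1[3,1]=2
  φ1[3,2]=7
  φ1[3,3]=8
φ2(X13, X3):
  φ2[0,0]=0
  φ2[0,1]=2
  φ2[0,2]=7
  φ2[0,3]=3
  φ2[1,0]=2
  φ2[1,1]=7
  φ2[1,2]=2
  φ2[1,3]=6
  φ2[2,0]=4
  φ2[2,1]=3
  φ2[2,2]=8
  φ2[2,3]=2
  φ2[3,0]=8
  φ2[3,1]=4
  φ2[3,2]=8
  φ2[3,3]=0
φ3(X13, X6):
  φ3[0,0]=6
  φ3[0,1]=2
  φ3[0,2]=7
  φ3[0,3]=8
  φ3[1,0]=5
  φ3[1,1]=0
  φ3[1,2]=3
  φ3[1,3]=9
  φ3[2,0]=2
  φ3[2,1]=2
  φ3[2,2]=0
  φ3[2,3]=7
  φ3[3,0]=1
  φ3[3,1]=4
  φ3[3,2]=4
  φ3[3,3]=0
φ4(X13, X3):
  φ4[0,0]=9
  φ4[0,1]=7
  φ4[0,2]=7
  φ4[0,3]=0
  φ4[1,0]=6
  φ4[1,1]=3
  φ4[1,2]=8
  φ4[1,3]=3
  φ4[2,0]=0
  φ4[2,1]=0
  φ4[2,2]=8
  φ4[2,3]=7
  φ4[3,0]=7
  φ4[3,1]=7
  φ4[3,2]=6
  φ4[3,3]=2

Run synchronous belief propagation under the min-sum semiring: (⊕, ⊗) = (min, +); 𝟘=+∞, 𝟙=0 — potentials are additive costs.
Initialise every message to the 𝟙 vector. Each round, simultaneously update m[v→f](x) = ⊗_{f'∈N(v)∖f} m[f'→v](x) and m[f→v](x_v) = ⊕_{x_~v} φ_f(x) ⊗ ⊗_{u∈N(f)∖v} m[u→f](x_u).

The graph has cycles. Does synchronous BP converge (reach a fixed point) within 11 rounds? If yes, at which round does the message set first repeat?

init: all messages = 𝟙 over 4 values
r1 m[φ0→X5] = [1, 0, 0, 6]
r1 m[φ0→X3] = [0, 1, 2, 0]
r1 m[φ1→X3] = [1, 0, 1, 2]
r1 m[φ1→X15] = [1, 2, 2, 0]
r1 m[φ2→X13] = [0, 2, 2, 0]
r1 m[φ2→X3] = [0, 2, 2, 0]
r1 m[φ3→X13] = [2, 0, 0, 0]
r1 m[φ3→X6] = [1, 0, 0, 0]
r1 m[φ4→X13] = [0, 3, 0, 2]
r1 m[φ4→X3] = [0, 0, 6, 0]
r1 m[X5→φ0] = [0, 0, 0, 0]
r1 m[X13→φ2] = [0, 0, 0, 0]
r1 m[X13→φ3] = [0, 0, 0, 0]
r1 m[X13→φ4] = [0, 0, 0, 0]
r1 m[X3→φ0] = [0, 0, 0, 0]
r1 m[X3→φ1] = [0, 0, 0, 0]
r1 m[X3→φ2] = [0, 0, 0, 0]
r1 m[X3→φ4] = [0, 0, 0, 0]
r1 m[X6→φ3] = [0, 0, 0, 0]
r1 m[X15→φ1] = [0, 0, 0, 0]
r2 m[φ0→X5] = [1, 0, 0, 6]
r2 m[φ0→X3] = [0, 1, 2, 0]
r2 m[φ1→X3] = [1, 0, 1, 2]
r2 m[φ1→X15] = [1, 2, 2, 0]
r2 m[φ2→X13] = [0, 2, 2, 0]
r2 m[φ2→X3] = [0, 2, 2, 0]
r2 m[φ3→X13] = [2, 0, 0, 0]
r2 m[φ3→X6] = [1, 0, 0, 0]
r2 m[φ4→X13] = [0, 3, 0, 2]
r2 m[φ4→X3] = [0, 0, 6, 0]
r2 m[X5→φ0] = [0, 0, 0, 0]
r2 m[X13→φ2] = [2, 3, 0, 2]
r2 m[X13→φ3] = [0, 5, 2, 2]
r2 m[X13→φ4] = [2, 2, 2, 0]
r2 m[X3→φ0] = [1, 2, 9, 2]
r2 m[X3→φ1] = [0, 3, 10, 0]
r2 m[X3→φ2] = [1, 1, 9, 2]
r2 m[X3→φ4] = [1, 3, 5, 2]
r2 m[X6→φ3] = [0, 0, 0, 0]
r2 m[X15→φ1] = [0, 0, 0, 0]
r3 m[φ0→X5] = [3, 2, 1, 7]
r3 m[φ0→X3] = [0, 1, 2, 0]
r3 m[φ1→X3] = [1, 0, 1, 2]
r3 m[φ1→X15] = [1, 2, 3, 3]
r3 m[φ2→X13] = [1, 3, 4, 2]
r3 m[φ2→X3] = [2, 3, 5, 2]
r3 m[φ3→X13] = [2, 0, 0, 0]
r3 m[φ3→X6] = [3, 2, 2, 2]
r3 m[φ4→X13] = [2, 5, 1, 4]
r3 m[φ4→X3] = [2, 2, 6, 2]
r3 m[X5→φ0] = [0, 0, 0, 0]
r3 m[X13→φ2] = [2, 3, 0, 2]
r3 m[X13→φ3] = [0, 5, 2, 2]
r3 m[X13→φ4] = [2, 2, 2, 0]
r3 m[X3→φ0] = [1, 2, 9, 2]
r3 m[X3→φ1] = [0, 3, 10, 0]
r3 m[X3→φ2] = [1, 1, 9, 2]
r3 m[X3→φ4] = [1, 3, 5, 2]
r3 m[X6→φ3] = [0, 0, 0, 0]
r3 m[X15→φ1] = [0, 0, 0, 0]
r4 m[φ0→X5] = [3, 2, 1, 7]
r4 m[φ0→X3] = [0, 1, 2, 0]
r4 m[φ1→X3] = [1, 0, 1, 2]
r4 m[φ1→X15] = [1, 2, 3, 3]
r4 m[φ2→X13] = [1, 3, 4, 2]
r4 m[φ2→X3] = [2, 3, 5, 2]
r4 m[φ3→X13] = [2, 0, 0, 0]
r4 m[φ3→X6] = [3, 2, 2, 2]
r4 m[φ4→X13] = [2, 5, 1, 4]
r4 m[φ4→X3] = [2, 2, 6, 2]
r4 m[X5→φ0] = [0, 0, 0, 0]
r4 m[X13→φ2] = [4, 5, 1, 4]
r4 m[X13→φ3] = [3, 8, 5, 6]
r4 m[X13→φ4] = [3, 3, 4, 2]
r4 m[X3→φ0] = [5, 5, 12, 6]
r4 m[X3→φ1] = [4, 6, 13, 4]
r4 m[X3→φ2] = [3, 3, 9, 4]
r4 m[X3→φ4] = [3, 4, 8, 4]
r4 m[X6→φ3] = [0, 0, 0, 0]
r4 m[X15→φ1] = [0, 0, 0, 0]
r5 m[φ0→X5] = [6, 6, 5, 11]
r5 m[φ0→X3] = [0, 1, 2, 0]
r5 m[φ1→X3] = [1, 0, 1, 2]
r5 m[φ1→X15] = [5, 6, 7, 6]
r5 m[φ2→X13] = [3, 5, 6, 4]
r5 m[φ2→X3] = [4, 4, 7, 3]
r5 m[φ3→X13] = [2, 0, 0, 0]
r5 m[φ3→X6] = [7, 5, 5, 6]
r5 m[φ4→X13] = [4, 7, 3, 6]
r5 m[φ4→X3] = [4, 4, 8, 3]
r5 m[X5→φ0] = [0, 0, 0, 0]
r5 m[X13→φ2] = [4, 5, 1, 4]
r5 m[X13→φ3] = [3, 8, 5, 6]
r5 m[X13→φ4] = [3, 3, 4, 2]
r5 m[X3→φ0] = [5, 5, 12, 6]
r5 m[X3→φ1] = [4, 6, 13, 4]
r5 m[X3→φ2] = [3, 3, 9, 4]
r5 m[X3→φ4] = [3, 4, 8, 4]
r5 m[X6→φ3] = [0, 0, 0, 0]
r5 m[X15→φ1] = [0, 0, 0, 0]
r6 m[φ0→X5] = [6, 6, 5, 11]
r6 m[φ0→X3] = [0, 1, 2, 0]
r6 m[φ1→X3] = [1, 0, 1, 2]
r6 m[φ1→X15] = [5, 6, 7, 6]
r6 m[φ2→X13] = [3, 5, 6, 4]
r6 m[φ2→X3] = [4, 4, 7, 3]
r6 m[φ3→X13] = [2, 0, 0, 0]
r6 m[φ3→X6] = [7, 5, 5, 6]
r6 m[φ4→X13] = [4, 7, 3, 6]
r6 m[φ4→X3] = [4, 4, 8, 3]
r6 m[X5→φ0] = [0, 0, 0, 0]
r6 m[X13→φ2] = [6, 7, 3, 6]
r6 m[X13→φ3] = [7, 12, 9, 10]
r6 m[X13→φ4] = [5, 5, 6, 4]
r6 m[X3→φ0] = [9, 8, 16, 8]
r6 m[X3→φ1] = [8, 9, 17, 6]
r6 m[X3→φ2] = [5, 5, 11, 5]
r6 m[X3→φ4] = [5, 5, 10, 5]
r6 m[X6→φ3] = [0, 0, 0, 0]
r6 m[X15→φ1] = [0, 0, 0, 0]
r7 m[φ0→X5] = [9, 8, 9, 15]
r7 m[φ0→X3] = [0, 1, 2, 0]
r7 m[φ1→X3] = [1, 0, 1, 2]
r7 m[φ1→X15] = [9, 8, 11, 9]
r7 m[φ2→X13] = [5, 7, 7, 5]
r7 m[φ2→X3] = [6, 6, 9, 5]
r7 m[φ3→X13] = [2, 0, 0, 0]
r7 m[φ3→X6] = [11, 9, 9, 10]
r7 m[φ4→X13] = [5, 8, 5, 7]
r7 m[φ4→X3] = [6, 6, 10, 5]
r7 m[X5→φ0] = [0, 0, 0, 0]
r7 m[X13→φ2] = [6, 7, 3, 6]
r7 m[X13→φ3] = [7, 12, 9, 10]
r7 m[X13→φ4] = [5, 5, 6, 4]
r7 m[X3→φ0] = [9, 8, 16, 8]
r7 m[X3→φ1] = [8, 9, 17, 6]
r7 m[X3→φ2] = [5, 5, 11, 5]
r7 m[X3→φ4] = [5, 5, 10, 5]
r7 m[X6→φ3] = [0, 0, 0, 0]
r7 m[X15→φ1] = [0, 0, 0, 0]
r8 m[φ0→X5] = [9, 8, 9, 15]
r8 m[φ0→X3] = [0, 1, 2, 0]
r8 m[φ1→X3] = [1, 0, 1, 2]
r8 m[φ1→X15] = [9, 8, 11, 9]
r8 m[φ2→X13] = [5, 7, 7, 5]
r8 m[φ2→X3] = [6, 6, 9, 5]
r8 m[φ3→X13] = [2, 0, 0, 0]
r8 m[φ3→X6] = [11, 9, 9, 10]
r8 m[φ4→X13] = [5, 8, 5, 7]
r8 m[φ4→X3] = [6, 6, 10, 5]
r8 m[X5→φ0] = [0, 0, 0, 0]
r8 m[X13→φ2] = [7, 8, 5, 7]
r8 m[X13→φ3] = [10, 15, 12, 12]
r8 m[X13→φ4] = [7, 7, 7, 5]
r8 m[X3→φ0] = [13, 12, 20, 12]
r8 m[X3→φ1] = [12, 13, 21, 10]
r8 m[X3→φ2] = [7, 7, 13, 7]
r8 m[X3→φ4] = [7, 7, 12, 7]
r8 m[X6→φ3] = [0, 0, 0, 0]
r8 m[X15→φ1] = [0, 0, 0, 0]
r9 m[φ0→X5] = [13, 12, 13, 19]
r9 m[φ0→X3] = [0, 1, 2, 0]
r9 m[φ1→X3] = [1, 0, 1, 2]
r9 m[φ1→X15] = [13, 12, 15, 13]
r9 m[φ2→X13] = [7, 9, 9, 7]
r9 m[φ2→X3] = [7, 8, 10, 7]
r9 m[φ3→X13] = [2, 0, 0, 0]
r9 m[φ3→X6] = [13, 12, 12, 12]
r9 m[φ4→X13] = [7, 10, 7, 9]
r9 m[φ4→X3] = [7, 7, 11, 7]
r9 m[X5→φ0] = [0, 0, 0, 0]
r9 m[X13→φ2] = [7, 8, 5, 7]
r9 m[X13→φ3] = [10, 15, 12, 12]
r9 m[X13→φ4] = [7, 7, 7, 5]
r9 m[X3→φ0] = [13, 12, 20, 12]
r9 m[X3→φ1] = [12, 13, 21, 10]
r9 m[X3→φ2] = [7, 7, 13, 7]
r9 m[X3→φ4] = [7, 7, 12, 7]
r9 m[X6→φ3] = [0, 0, 0, 0]
r9 m[X15→φ1] = [0, 0, 0, 0]
r10 m[φ0→X5] = [13, 12, 13, 19]
r10 m[φ0→X3] = [0, 1, 2, 0]
r10 m[φ1→X3] = [1, 0, 1, 2]
r10 m[φ1→X15] = [13, 12, 15, 13]
r10 m[φ2→X13] = [7, 9, 9, 7]
r10 m[φ2→X3] = [7, 8, 10, 7]
r10 m[φ3→X13] = [2, 0, 0, 0]
r10 m[φ3→X6] = [13, 12, 12, 12]
r10 m[φ4→X13] = [7, 10, 7, 9]
r10 m[φ4→X3] = [7, 7, 11, 7]
r10 m[X5→φ0] = [0, 0, 0, 0]
r10 m[X13→φ2] = [9, 10, 7, 9]
r10 m[X13→φ3] = [14, 19, 16, 16]
r10 m[X13→φ4] = [9, 9, 9, 7]
r10 m[X3→φ0] = [15, 15, 22, 16]
r10 m[X3→φ1] = [14, 16, 23, 14]
r10 m[X3→φ2] = [8, 8, 14, 9]
r10 m[X3→φ4] = [8, 9, 13, 9]
r10 m[X6→φ3] = [0, 0, 0, 0]
r10 m[X15→φ1] = [0, 0, 0, 0]
r11 m[φ0→X5] = [16, 16, 15, 21]
r11 m[φ0→X3] = [0, 1, 2, 0]
r11 m[φ1→X3] = [1, 0, 1, 2]
r11 m[φ1→X15] = [15, 16, 17, 16]
r11 m[φ2→X13] = [8, 10, 11, 9]
r11 m[φ2→X3] = [9, 10, 12, 9]
r11 m[φ3→X13] = [2, 0, 0, 0]
r11 m[φ3→X6] = [17, 16, 16, 16]
r11 m[φ4→X13] = [9, 12, 8, 11]
r11 m[φ4→X3] = [9, 9, 13, 9]
r11 m[X5→φ0] = [0, 0, 0, 0]
r11 m[X13→φ2] = [9, 10, 7, 9]
r11 m[X13→φ3] = [14, 19, 16, 16]
r11 m[X13→φ4] = [9, 9, 9, 7]
r11 m[X3→φ0] = [15, 15, 22, 16]
r11 m[X3→φ1] = [14, 16, 23, 14]
r11 m[X3→φ2] = [8, 8, 14, 9]
r11 m[X3→φ4] = [8, 9, 13, 9]
r11 m[X6→φ3] = [0, 0, 0, 0]
r11 m[X15→φ1] = [0, 0, 0, 0]
no fixed point within 11 rounds

NOT CONVERGED within 11 rounds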